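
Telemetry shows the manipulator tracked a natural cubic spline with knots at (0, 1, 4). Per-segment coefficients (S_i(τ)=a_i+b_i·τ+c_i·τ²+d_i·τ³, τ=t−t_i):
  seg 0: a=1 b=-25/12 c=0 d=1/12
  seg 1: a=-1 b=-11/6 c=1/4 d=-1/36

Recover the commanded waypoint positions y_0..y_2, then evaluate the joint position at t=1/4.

y_0 = S_0(0) = a_0 = 1
y_1 = S_1(0) = a_1 = -1
y_2 = S_1(3) = -5
t_q=1/4 is in segment 0 (τ=1/4); S_0(τ)=123/256

y_0=1 y_1=-1 y_2=-5
S(1/4) = 123/256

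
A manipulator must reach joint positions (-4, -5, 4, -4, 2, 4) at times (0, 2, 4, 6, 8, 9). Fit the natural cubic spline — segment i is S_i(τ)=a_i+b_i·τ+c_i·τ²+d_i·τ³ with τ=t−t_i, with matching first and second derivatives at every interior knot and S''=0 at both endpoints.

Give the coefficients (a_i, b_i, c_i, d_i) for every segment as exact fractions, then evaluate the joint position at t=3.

Δ: Δ0=-1/2, Δ1=9/2, Δ2=-4, Δ3=3, Δ4=2
row 1: diag=8, rhs=30; c'=1/4, d'=15/4
row 2: denom=8−2·1/4=15/2; d'=(-51−2·15/4)/(15/2)=-39/5
row 3: denom=8−2·4/15=112/15; d'=(42−2·-39/5)/(112/15)=54/7
row 4: denom=6−2·15/56=153/28; d'=(-6−2·54/7)/(153/28)=-200/51
back: M4=-200/51
back: M3=54/7−15/56·-200/51=149/17
back: M2=-39/5−4/15·149/17=-517/51
back: M1=15/4−1/4·-517/51=641/102
M: M0=0, M1=641/102, M2=-517/51, M3=149/17, M4=-200/51, M5=0
seg 0: a=-4, c=M0/2=0, d=(M1−M0)/(6·2)=641/1224, b=Δ0−h0·(2M0+M1)/6=-397/153
seg 1: a=-5, c=M1/2=641/204, d=(M2−M1)/(6·2)=-1675/1224, b=Δ1−h1·(2M1+M2)/6=1129/306
seg 2: a=4, c=M2/2=-517/102, d=(M3−M2)/(6·2)=241/153, b=Δ2−h2·(2M2+M3)/6=-25/153
seg 3: a=-4, c=M3/2=149/34, d=(M4−M3)/(6·2)=-647/612, b=Δ3−h3·(2M3+M4)/6=-235/153
seg 4: a=2, c=M4/2=-100/51, d=(M5−M4)/(6·1)=100/153, b=Δ4−h4·(2M4+M5)/6=506/153
t_q=3 → seg 1, τ=1; S=-5+1129/306·τ+641/204·τ²+-1675/1224·τ³=63/136

  seg 0: a=-4 b=-397/153 c=0 d=641/1224
  seg 1: a=-5 b=1129/306 c=641/204 d=-1675/1224
  seg 2: a=4 b=-25/153 c=-517/102 d=241/153
  seg 3: a=-4 b=-235/153 c=149/34 d=-647/612
  seg 4: a=2 b=506/153 c=-100/51 d=100/153
S(3) = 63/136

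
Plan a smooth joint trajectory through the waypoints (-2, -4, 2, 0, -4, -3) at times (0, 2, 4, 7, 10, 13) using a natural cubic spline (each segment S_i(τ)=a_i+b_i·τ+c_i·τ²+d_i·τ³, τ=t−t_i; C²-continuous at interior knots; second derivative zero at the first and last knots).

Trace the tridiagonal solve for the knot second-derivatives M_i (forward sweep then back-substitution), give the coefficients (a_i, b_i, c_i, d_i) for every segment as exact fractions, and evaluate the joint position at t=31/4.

Δ: Δ0=-1, Δ1=3, Δ2=-2/3, Δ3=-4/3, Δ4=1/3
row 1: diag=8, rhs=24; c'=1/4, d'=3
row 2: denom=10−2·1/4=19/2; d'=(-22−2·3)/(19/2)=-56/19
row 3: denom=12−3·6/19=210/19; d'=(-4−3·-56/19)/(210/19)=46/105
row 4: denom=12−3·19/70=783/70; d'=(10−3·46/105)/(783/70)=608/783
back: M4=608/783
back: M3=46/105−19/70·608/783=178/783
back: M2=-56/19−6/19·178/783=-788/261
back: M1=3−1/4·-788/261=980/261
M: M0=0, M1=980/261, M2=-788/261, M3=178/783, M4=608/783, M5=0
seg 0: a=-2, c=M0/2=0, d=(M1−M0)/(6·2)=245/783, b=Δ0−h0·(2M0+M1)/6=-1763/783
seg 1: a=-4, c=M1/2=490/261, d=(M2−M1)/(6·2)=-442/783, b=Δ1−h1·(2M1+M2)/6=1177/783
seg 2: a=2, c=M2/2=-394/261, d=(M3−M2)/(6·3)=1271/7047, b=Δ2−h2·(2M2+M3)/6=1753/783
seg 3: a=0, c=M3/2=89/783, d=(M4−M3)/(6·3)=215/7047, b=Δ3−h3·(2M3+M4)/6=-1526/783
seg 4: a=-4, c=M4/2=304/783, d=(M5−M4)/(6·3)=-304/7047, b=Δ4−h4·(2M4+M5)/6=-347/783
t_q=31/4 → seg 3, τ=3/4; S=0+-1526/783·τ+89/783·τ²+215/7047·τ³=-7711/5568

  seg 0: a=-2 b=-1763/783 c=0 d=245/783
  seg 1: a=-4 b=1177/783 c=490/261 d=-442/783
  seg 2: a=2 b=1753/783 c=-394/261 d=1271/7047
  seg 3: a=0 b=-1526/783 c=89/783 d=215/7047
  seg 4: a=-4 b=-347/783 c=304/783 d=-304/7047
S(31/4) = -7711/5568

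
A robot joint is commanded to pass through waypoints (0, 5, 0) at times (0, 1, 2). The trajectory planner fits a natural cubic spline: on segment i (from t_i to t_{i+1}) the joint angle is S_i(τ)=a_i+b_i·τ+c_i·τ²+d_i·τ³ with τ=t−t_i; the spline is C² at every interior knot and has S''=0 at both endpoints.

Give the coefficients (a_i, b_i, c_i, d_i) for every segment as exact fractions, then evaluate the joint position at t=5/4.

  seg 0: a=0 b=15/2 c=0 d=-5/2
  seg 1: a=5 b=0 c=-15/2 d=5/2
S(5/4) = 585/128

Δ: Δ0=5, Δ1=-5
row 1: diag=4, rhs=-60; c'=1/4, d'=-15
back: M1=-15
M: M0=0, M1=-15, M2=0
seg 0: a=0, c=M0/2=0, d=(M1−M0)/(6·1)=-5/2, b=Δ0−h0·(2M0+M1)/6=15/2
seg 1: a=5, c=M1/2=-15/2, d=(M2−M1)/(6·1)=5/2, b=Δ1−h1·(2M1+M2)/6=0
t_q=5/4 → seg 1, τ=1/4; S=5+0·τ+-15/2·τ²+5/2·τ³=585/128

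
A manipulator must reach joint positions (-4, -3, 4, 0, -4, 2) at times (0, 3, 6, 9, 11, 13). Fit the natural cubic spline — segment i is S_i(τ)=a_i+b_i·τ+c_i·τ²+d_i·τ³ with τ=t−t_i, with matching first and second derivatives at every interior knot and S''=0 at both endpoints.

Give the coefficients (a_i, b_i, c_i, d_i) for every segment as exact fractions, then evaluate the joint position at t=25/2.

  seg 0: a=-4 b=-23/54 c=0 d=41/486
  seg 1: a=-3 b=50/27 c=41/54 d=-97/486
  seg 2: a=4 b=55/54 c=-28/27 d=41/486
  seg 3: a=0 b=-79/27 c=-5/18 d=10/27
  seg 4: a=-4 b=11/27 c=35/18 d=-35/108
S(25/2) = -31/288

Δ: Δ0=1/3, Δ1=7/3, Δ2=-4/3, Δ3=-2, Δ4=3
row 1: diag=12, rhs=12; c'=1/4, d'=1
row 2: denom=12−3·1/4=45/4; d'=(-22−3·1)/(45/4)=-20/9
row 3: denom=10−3·4/15=46/5; d'=(-4−3·-20/9)/(46/5)=20/69
row 4: denom=8−2·5/23=174/23; d'=(30−2·20/69)/(174/23)=35/9
back: M4=35/9
back: M3=20/69−5/23·35/9=-5/9
back: M2=-20/9−4/15·-5/9=-56/27
back: M1=1−1/4·-56/27=41/27
M: M0=0, M1=41/27, M2=-56/27, M3=-5/9, M4=35/9, M5=0
seg 0: a=-4, c=M0/2=0, d=(M1−M0)/(6·3)=41/486, b=Δ0−h0·(2M0+M1)/6=-23/54
seg 1: a=-3, c=M1/2=41/54, d=(M2−M1)/(6·3)=-97/486, b=Δ1−h1·(2M1+M2)/6=50/27
seg 2: a=4, c=M2/2=-28/27, d=(M3−M2)/(6·3)=41/486, b=Δ2−h2·(2M2+M3)/6=55/54
seg 3: a=0, c=M3/2=-5/18, d=(M4−M3)/(6·2)=10/27, b=Δ3−h3·(2M3+M4)/6=-79/27
seg 4: a=-4, c=M4/2=35/18, d=(M5−M4)/(6·2)=-35/108, b=Δ4−h4·(2M4+M5)/6=11/27
t_q=25/2 → seg 4, τ=3/2; S=-4+11/27·τ+35/18·τ²+-35/108·τ³=-31/288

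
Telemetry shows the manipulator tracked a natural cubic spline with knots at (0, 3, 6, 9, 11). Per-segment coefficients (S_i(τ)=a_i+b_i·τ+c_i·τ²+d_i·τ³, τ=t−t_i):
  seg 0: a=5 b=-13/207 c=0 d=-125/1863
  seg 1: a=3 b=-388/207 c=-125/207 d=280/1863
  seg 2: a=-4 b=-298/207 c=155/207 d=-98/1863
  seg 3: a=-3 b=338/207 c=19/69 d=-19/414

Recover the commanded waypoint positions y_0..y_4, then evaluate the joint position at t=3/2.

y_0=5 y_1=3 y_2=-4 y_3=-3 y_4=1
S(3/2) = 861/184

y_0 = S_0(0) = a_0 = 5
y_1 = S_1(0) = a_1 = 3
y_2 = S_2(0) = a_2 = -4
y_3 = S_3(0) = a_3 = -3
y_4 = S_3(2) = 1
t_q=3/2 is in segment 0 (τ=3/2); S_0(τ)=861/184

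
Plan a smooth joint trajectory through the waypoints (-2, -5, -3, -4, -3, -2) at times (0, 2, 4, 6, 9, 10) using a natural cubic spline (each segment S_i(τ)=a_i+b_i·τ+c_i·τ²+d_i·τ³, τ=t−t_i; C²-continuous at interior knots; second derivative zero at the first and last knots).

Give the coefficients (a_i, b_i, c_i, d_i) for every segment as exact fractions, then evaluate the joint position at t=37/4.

  seg 0: a=-2 b=-6862/3003 c=0 d=4715/24024
  seg 1: a=-5 b=421/6006 c=4715/4004 d=-1070/3003
  seg 2: a=-3 b=433/858 c=-3845/4004 d=5501/24024
  seg 3: a=-4 b=-136/231 c=414/1001 d=-29/819
  seg 4: a=-3 b=2813/3003 c=95/1001 d=-95/3003
S(37/4) = -25263/9152

Δ: Δ0=-3/2, Δ1=1, Δ2=-1/2, Δ3=1/3, Δ4=1
row 1: diag=8, rhs=15; c'=1/4, d'=15/8
row 2: denom=8−2·1/4=15/2; d'=(-9−2·15/8)/(15/2)=-17/10
row 3: denom=10−2·4/15=142/15; d'=(5−2·-17/10)/(142/15)=63/71
row 4: denom=8−3·45/142=1001/142; d'=(4−3·63/71)/(1001/142)=190/1001
back: M4=190/1001
back: M3=63/71−45/142·190/1001=828/1001
back: M2=-17/10−4/15·828/1001=-3845/2002
back: M1=15/8−1/4·-3845/2002=4715/2002
M: M0=0, M1=4715/2002, M2=-3845/2002, M3=828/1001, M4=190/1001, M5=0
seg 0: a=-2, c=M0/2=0, d=(M1−M0)/(6·2)=4715/24024, b=Δ0−h0·(2M0+M1)/6=-6862/3003
seg 1: a=-5, c=M1/2=4715/4004, d=(M2−M1)/(6·2)=-1070/3003, b=Δ1−h1·(2M1+M2)/6=421/6006
seg 2: a=-3, c=M2/2=-3845/4004, d=(M3−M2)/(6·2)=5501/24024, b=Δ2−h2·(2M2+M3)/6=433/858
seg 3: a=-4, c=M3/2=414/1001, d=(M4−M3)/(6·3)=-29/819, b=Δ3−h3·(2M3+M4)/6=-136/231
seg 4: a=-3, c=M4/2=95/1001, d=(M5−M4)/(6·1)=-95/3003, b=Δ4−h4·(2M4+M5)/6=2813/3003
t_q=37/4 → seg 4, τ=1/4; S=-3+2813/3003·τ+95/1001·τ²+-95/3003·τ³=-25263/9152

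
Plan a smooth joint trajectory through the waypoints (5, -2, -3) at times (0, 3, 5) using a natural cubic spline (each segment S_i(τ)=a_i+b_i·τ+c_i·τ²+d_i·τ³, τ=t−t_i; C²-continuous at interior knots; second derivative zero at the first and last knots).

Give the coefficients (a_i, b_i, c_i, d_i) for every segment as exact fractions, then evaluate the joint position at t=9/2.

Δ: Δ0=-7/3, Δ1=-1/2
row 1: diag=10, rhs=11; c'=1/5, d'=11/10
back: M1=11/10
M: M0=0, M1=11/10, M2=0
seg 0: a=5, c=M0/2=0, d=(M1−M0)/(6·3)=11/180, b=Δ0−h0·(2M0+M1)/6=-173/60
seg 1: a=-2, c=M1/2=11/20, d=(M2−M1)/(6·2)=-11/120, b=Δ1−h1·(2M1+M2)/6=-37/30
t_q=9/2 → seg 1, τ=3/2; S=-2+-37/30·τ+11/20·τ²+-11/120·τ³=-187/64

  seg 0: a=5 b=-173/60 c=0 d=11/180
  seg 1: a=-2 b=-37/30 c=11/20 d=-11/120
S(9/2) = -187/64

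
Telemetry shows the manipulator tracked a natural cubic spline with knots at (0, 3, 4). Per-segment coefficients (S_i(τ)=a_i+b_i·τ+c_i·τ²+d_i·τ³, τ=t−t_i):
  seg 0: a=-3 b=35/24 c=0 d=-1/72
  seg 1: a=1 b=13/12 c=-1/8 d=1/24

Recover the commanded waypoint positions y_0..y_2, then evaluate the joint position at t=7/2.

y_0 = S_0(0) = a_0 = -3
y_1 = S_1(0) = a_1 = 1
y_2 = S_1(1) = 2
t_q=7/2 is in segment 1 (τ=1/2); S_1(τ)=97/64

y_0=-3 y_1=1 y_2=2
S(7/2) = 97/64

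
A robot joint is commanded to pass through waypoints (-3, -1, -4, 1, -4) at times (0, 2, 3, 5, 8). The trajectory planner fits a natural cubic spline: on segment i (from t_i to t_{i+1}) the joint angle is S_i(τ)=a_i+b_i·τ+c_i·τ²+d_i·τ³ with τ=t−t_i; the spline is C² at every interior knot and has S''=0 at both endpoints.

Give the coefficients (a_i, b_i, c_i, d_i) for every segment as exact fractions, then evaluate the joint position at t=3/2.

Δ: Δ0=1, Δ1=-3, Δ2=5/2, Δ3=-5/3
row 1: diag=6, rhs=-24; c'=1/6, d'=-4
row 2: denom=6−1·1/6=35/6; d'=(33−1·-4)/(35/6)=222/35
row 3: denom=10−2·12/35=326/35; d'=(-25−2·222/35)/(326/35)=-1319/326
back: M3=-1319/326
back: M2=222/35−12/35·-1319/326=1260/163
back: M1=-4−1/6·1260/163=-862/163
M: M0=0, M1=-862/163, M2=1260/163, M3=-1319/326, M4=0
seg 0: a=-3, c=M0/2=0, d=(M1−M0)/(6·2)=-431/978, b=Δ0−h0·(2M0+M1)/6=1351/489
seg 1: a=-1, c=M1/2=-431/163, d=(M2−M1)/(6·1)=1061/489, b=Δ1−h1·(2M1+M2)/6=-1235/489
seg 2: a=-4, c=M2/2=630/163, d=(M3−M2)/(6·2)=-3839/3912, b=Δ2−h2·(2M2+M3)/6=-638/489
seg 3: a=1, c=M3/2=-1319/652, d=(M4−M3)/(6·3)=1319/5868, b=Δ3−h3·(2M3+M4)/6=2327/978
t_q=3/2 → seg 0, τ=3/2; S=-3+1351/489·τ+0·τ²+-431/978·τ³=-895/2608

  seg 0: a=-3 b=1351/489 c=0 d=-431/978
  seg 1: a=-1 b=-1235/489 c=-431/163 d=1061/489
  seg 2: a=-4 b=-638/489 c=630/163 d=-3839/3912
  seg 3: a=1 b=2327/978 c=-1319/652 d=1319/5868
S(3/2) = -895/2608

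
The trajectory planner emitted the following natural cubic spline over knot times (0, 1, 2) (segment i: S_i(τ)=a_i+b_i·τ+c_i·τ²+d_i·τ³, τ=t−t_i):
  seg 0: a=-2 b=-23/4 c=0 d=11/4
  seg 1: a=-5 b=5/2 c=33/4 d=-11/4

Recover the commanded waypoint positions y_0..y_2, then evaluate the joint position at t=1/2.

y_0=-2 y_1=-5 y_2=3
S(1/2) = -145/32

y_0 = S_0(0) = a_0 = -2
y_1 = S_1(0) = a_1 = -5
y_2 = S_1(1) = 3
t_q=1/2 is in segment 0 (τ=1/2); S_0(τ)=-145/32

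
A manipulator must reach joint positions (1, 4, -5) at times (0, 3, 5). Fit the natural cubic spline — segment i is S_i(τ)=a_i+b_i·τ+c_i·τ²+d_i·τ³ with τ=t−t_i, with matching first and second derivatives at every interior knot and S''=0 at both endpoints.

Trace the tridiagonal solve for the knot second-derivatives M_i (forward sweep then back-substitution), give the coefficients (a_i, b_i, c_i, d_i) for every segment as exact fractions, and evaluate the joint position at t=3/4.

  seg 0: a=1 b=53/20 c=0 d=-11/60
  seg 1: a=4 b=-23/10 c=-33/20 d=11/40
S(3/4) = 745/256

Δ: Δ0=1, Δ1=-9/2
row 1: diag=10, rhs=-33; c'=1/5, d'=-33/10
back: M1=-33/10
M: M0=0, M1=-33/10, M2=0
seg 0: a=1, c=M0/2=0, d=(M1−M0)/(6·3)=-11/60, b=Δ0−h0·(2M0+M1)/6=53/20
seg 1: a=4, c=M1/2=-33/20, d=(M2−M1)/(6·2)=11/40, b=Δ1−h1·(2M1+M2)/6=-23/10
t_q=3/4 → seg 0, τ=3/4; S=1+53/20·τ+0·τ²+-11/60·τ³=745/256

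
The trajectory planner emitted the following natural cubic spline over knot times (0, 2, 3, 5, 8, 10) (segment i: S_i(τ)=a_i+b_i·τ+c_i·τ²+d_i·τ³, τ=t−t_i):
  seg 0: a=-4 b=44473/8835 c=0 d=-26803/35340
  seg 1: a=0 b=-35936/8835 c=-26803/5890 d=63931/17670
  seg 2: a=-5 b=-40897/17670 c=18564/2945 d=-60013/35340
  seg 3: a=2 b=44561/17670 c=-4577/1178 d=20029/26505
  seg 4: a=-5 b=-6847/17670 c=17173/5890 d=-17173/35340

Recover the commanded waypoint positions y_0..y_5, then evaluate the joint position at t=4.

y_0 = S_0(0) = a_0 = -4
y_1 = S_1(0) = a_1 = 0
y_2 = S_2(0) = a_2 = -5
y_3 = S_3(0) = a_3 = 2
y_4 = S_4(0) = a_4 = -5
y_5 = S_4(2) = 2
t_q=4 is in segment 2 (τ=1); S_2(τ)=-31913/11780

y_0=-4 y_1=0 y_2=-5 y_3=2 y_4=-5 y_5=2
S(4) = -31913/11780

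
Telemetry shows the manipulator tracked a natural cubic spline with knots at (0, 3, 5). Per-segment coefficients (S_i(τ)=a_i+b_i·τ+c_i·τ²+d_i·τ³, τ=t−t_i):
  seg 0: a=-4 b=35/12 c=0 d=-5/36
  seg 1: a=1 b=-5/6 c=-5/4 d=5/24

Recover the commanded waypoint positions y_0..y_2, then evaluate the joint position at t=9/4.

y_0=-4 y_1=1 y_2=-4
S(9/4) = 251/256

y_0 = S_0(0) = a_0 = -4
y_1 = S_1(0) = a_1 = 1
y_2 = S_1(2) = -4
t_q=9/4 is in segment 0 (τ=9/4); S_0(τ)=251/256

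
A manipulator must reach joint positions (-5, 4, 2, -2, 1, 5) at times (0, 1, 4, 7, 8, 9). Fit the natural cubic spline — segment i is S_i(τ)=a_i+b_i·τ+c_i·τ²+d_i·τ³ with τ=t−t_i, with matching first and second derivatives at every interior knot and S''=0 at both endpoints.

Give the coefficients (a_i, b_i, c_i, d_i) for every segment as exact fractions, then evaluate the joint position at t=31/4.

  seg 0: a=-5 b=8240/803 c=0 d=-1013/803
  seg 1: a=4 b=5201/803 c=-3039/803 d=922/1971
  seg 2: a=2 b=-2891/803 c=1025/2409 d=2386/21681
  seg 3: a=-2 b=1545/803 c=1137/803 d=-273/803
  seg 4: a=1 b=3000/803 c=318/803 d=-106/803
S(31/4) = 4937/51392

Δ: Δ0=9, Δ1=-2/3, Δ2=-4/3, Δ3=3, Δ4=4
row 1: diag=8, rhs=-58; c'=3/8, d'=-29/4
row 2: denom=12−3·3/8=87/8; d'=(-4−3·-29/4)/(87/8)=142/87
row 3: denom=8−3·8/29=208/29; d'=(26−3·142/87)/(208/29)=153/52
row 4: denom=4−1·29/208=803/208; d'=(6−1·153/52)/(803/208)=636/803
back: M4=636/803
back: M3=153/52−29/208·636/803=2274/803
back: M2=142/87−8/29·2274/803=2050/2409
back: M1=-29/4−3/8·2050/2409=-6078/803
M: M0=0, M1=-6078/803, M2=2050/2409, M3=2274/803, M4=636/803, M5=0
seg 0: a=-5, c=M0/2=0, d=(M1−M0)/(6·1)=-1013/803, b=Δ0−h0·(2M0+M1)/6=8240/803
seg 1: a=4, c=M1/2=-3039/803, d=(M2−M1)/(6·3)=922/1971, b=Δ1−h1·(2M1+M2)/6=5201/803
seg 2: a=2, c=M2/2=1025/2409, d=(M3−M2)/(6·3)=2386/21681, b=Δ2−h2·(2M2+M3)/6=-2891/803
seg 3: a=-2, c=M3/2=1137/803, d=(M4−M3)/(6·1)=-273/803, b=Δ3−h3·(2M3+M4)/6=1545/803
seg 4: a=1, c=M4/2=318/803, d=(M5−M4)/(6·1)=-106/803, b=Δ4−h4·(2M4+M5)/6=3000/803
t_q=31/4 → seg 3, τ=3/4; S=-2+1545/803·τ+1137/803·τ²+-273/803·τ³=4937/51392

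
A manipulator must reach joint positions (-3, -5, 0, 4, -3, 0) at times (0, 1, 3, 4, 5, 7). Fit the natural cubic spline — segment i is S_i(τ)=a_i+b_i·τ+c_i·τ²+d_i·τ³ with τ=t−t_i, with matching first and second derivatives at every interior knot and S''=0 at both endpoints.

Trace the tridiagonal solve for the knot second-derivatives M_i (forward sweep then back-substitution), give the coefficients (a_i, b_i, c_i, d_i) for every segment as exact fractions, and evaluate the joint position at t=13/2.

Δ: Δ0=-2, Δ1=5/2, Δ2=4, Δ3=-7, Δ4=3/2
row 1: diag=6, rhs=27; c'=1/3, d'=9/2
row 2: denom=6−2·1/3=16/3; d'=(9−2·9/2)/(16/3)=0
row 3: denom=4−1·3/16=61/16; d'=(-66−1·0)/(61/16)=-1056/61
row 4: denom=6−1·16/61=350/61; d'=(51−1·-1056/61)/(350/61)=4167/350
back: M4=4167/350
back: M3=-1056/61−16/61·4167/350=-3576/175
back: M2=0−3/16·-3576/175=1341/350
back: M1=9/2−1/3·1341/350=564/175
M: M0=0, M1=564/175, M2=1341/350, M3=-3576/175, M4=4167/350, M5=0
seg 0: a=-3, c=M0/2=0, d=(M1−M0)/(6·1)=94/175, b=Δ0−h0·(2M0+M1)/6=-444/175
seg 1: a=-5, c=M1/2=282/175, d=(M2−M1)/(6·2)=71/1400, b=Δ1−h1·(2M1+M2)/6=-162/175
seg 2: a=0, c=M2/2=1341/700, d=(M3−M2)/(6·1)=-2831/700, b=Δ2−h2·(2M2+M3)/6=429/70
seg 3: a=4, c=M3/2=-1788/175, d=(M4−M3)/(6·1)=539/100, b=Δ3−h3·(2M3+M4)/6=-1521/700
seg 4: a=-3, c=M4/2=4167/700, d=(M5−M4)/(6·2)=-1389/1400, b=Δ4−h4·(2M4+M5)/6=-2253/350
t_q=13/2 → seg 4, τ=3/2; S=-3+-2253/350·τ+4167/700·τ²+-1389/1400·τ³=-5847/2240

  seg 0: a=-3 b=-444/175 c=0 d=94/175
  seg 1: a=-5 b=-162/175 c=282/175 d=71/1400
  seg 2: a=0 b=429/70 c=1341/700 d=-2831/700
  seg 3: a=4 b=-1521/700 c=-1788/175 d=539/100
  seg 4: a=-3 b=-2253/350 c=4167/700 d=-1389/1400
S(13/2) = -5847/2240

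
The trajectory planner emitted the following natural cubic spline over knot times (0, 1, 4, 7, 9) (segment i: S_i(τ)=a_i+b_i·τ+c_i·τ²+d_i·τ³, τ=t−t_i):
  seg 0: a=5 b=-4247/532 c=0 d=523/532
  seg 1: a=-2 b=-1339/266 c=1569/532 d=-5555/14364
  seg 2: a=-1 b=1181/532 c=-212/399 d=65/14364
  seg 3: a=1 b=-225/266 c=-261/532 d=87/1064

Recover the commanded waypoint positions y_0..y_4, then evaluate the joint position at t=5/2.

y_0 = S_0(0) = a_0 = 5
y_1 = S_1(0) = a_1 = -2
y_2 = S_2(0) = a_2 = -1
y_3 = S_3(0) = a_3 = 1
y_4 = S_3(2) = -2
t_q=5/2 is in segment 1 (τ=3/2); S_1(τ)=-17961/4256

y_0=5 y_1=-2 y_2=-1 y_3=1 y_4=-2
S(5/2) = -17961/4256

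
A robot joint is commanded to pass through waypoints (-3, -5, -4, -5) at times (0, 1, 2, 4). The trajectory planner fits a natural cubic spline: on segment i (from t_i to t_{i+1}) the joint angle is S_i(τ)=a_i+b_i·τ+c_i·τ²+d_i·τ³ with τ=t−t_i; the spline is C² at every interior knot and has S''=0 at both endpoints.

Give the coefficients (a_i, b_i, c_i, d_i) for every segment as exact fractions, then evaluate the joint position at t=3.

Δ: Δ0=-2, Δ1=1, Δ2=-1/2
row 1: diag=4, rhs=18; c'=1/4, d'=9/2
row 2: denom=6−1·1/4=23/4; d'=(-9−1·9/2)/(23/4)=-54/23
back: M2=-54/23
back: M1=9/2−1/4·-54/23=117/23
M: M0=0, M1=117/23, M2=-54/23, M3=0
seg 0: a=-3, c=M0/2=0, d=(M1−M0)/(6·1)=39/46, b=Δ0−h0·(2M0+M1)/6=-131/46
seg 1: a=-5, c=M1/2=117/46, d=(M2−M1)/(6·1)=-57/46, b=Δ1−h1·(2M1+M2)/6=-7/23
seg 2: a=-4, c=M2/2=-27/23, d=(M3−M2)/(6·2)=9/46, b=Δ2−h2·(2M2+M3)/6=49/46
t_q=3 → seg 2, τ=1; S=-4+49/46·τ+-27/23·τ²+9/46·τ³=-90/23

  seg 0: a=-3 b=-131/46 c=0 d=39/46
  seg 1: a=-5 b=-7/23 c=117/46 d=-57/46
  seg 2: a=-4 b=49/46 c=-27/23 d=9/46
S(3) = -90/23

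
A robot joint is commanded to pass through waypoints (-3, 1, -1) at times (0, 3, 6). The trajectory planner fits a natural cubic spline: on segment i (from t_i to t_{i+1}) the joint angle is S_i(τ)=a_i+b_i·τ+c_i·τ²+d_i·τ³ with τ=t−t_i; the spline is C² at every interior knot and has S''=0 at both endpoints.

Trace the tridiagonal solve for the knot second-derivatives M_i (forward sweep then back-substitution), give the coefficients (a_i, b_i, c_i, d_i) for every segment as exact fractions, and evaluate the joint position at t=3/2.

Δ: Δ0=4/3, Δ1=-2/3
row 1: diag=12, rhs=-12; c'=1/4, d'=-1
back: M1=-1
M: M0=0, M1=-1, M2=0
seg 0: a=-3, c=M0/2=0, d=(M1−M0)/(6·3)=-1/18, b=Δ0−h0·(2M0+M1)/6=11/6
seg 1: a=1, c=M1/2=-1/2, d=(M2−M1)/(6·3)=1/18, b=Δ1−h1·(2M1+M2)/6=1/3
t_q=3/2 → seg 0, τ=3/2; S=-3+11/6·τ+0·τ²+-1/18·τ³=-7/16

  seg 0: a=-3 b=11/6 c=0 d=-1/18
  seg 1: a=1 b=1/3 c=-1/2 d=1/18
S(3/2) = -7/16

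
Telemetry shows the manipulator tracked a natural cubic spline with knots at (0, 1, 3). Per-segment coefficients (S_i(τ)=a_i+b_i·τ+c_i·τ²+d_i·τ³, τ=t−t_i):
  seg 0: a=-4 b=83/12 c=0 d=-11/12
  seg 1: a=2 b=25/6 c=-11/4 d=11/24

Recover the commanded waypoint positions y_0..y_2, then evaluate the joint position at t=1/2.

y_0=-4 y_1=2 y_2=3
S(1/2) = -21/32

y_0 = S_0(0) = a_0 = -4
y_1 = S_1(0) = a_1 = 2
y_2 = S_1(2) = 3
t_q=1/2 is in segment 0 (τ=1/2); S_0(τ)=-21/32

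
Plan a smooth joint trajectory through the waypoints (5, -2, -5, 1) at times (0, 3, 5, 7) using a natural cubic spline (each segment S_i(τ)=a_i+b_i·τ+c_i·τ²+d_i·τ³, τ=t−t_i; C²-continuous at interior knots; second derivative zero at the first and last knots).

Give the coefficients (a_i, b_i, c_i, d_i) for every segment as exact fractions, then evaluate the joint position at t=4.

Δ: Δ0=-7/3, Δ1=-3/2, Δ2=3
row 1: diag=10, rhs=5; c'=1/5, d'=1/2
row 2: denom=8−2·1/5=38/5; d'=(27−2·1/2)/(38/5)=65/19
back: M2=65/19
back: M1=1/2−1/5·65/19=-7/38
M: M0=0, M1=-7/38, M2=65/19, M3=0
seg 0: a=5, c=M0/2=0, d=(M1−M0)/(6·3)=-7/684, b=Δ0−h0·(2M0+M1)/6=-511/228
seg 1: a=-2, c=M1/2=-7/76, d=(M2−M1)/(6·2)=137/456, b=Δ1−h1·(2M1+M2)/6=-287/114
seg 2: a=-5, c=M2/2=65/38, d=(M3−M2)/(6·2)=-65/228, b=Δ2−h2·(2M2+M3)/6=41/57
t_q=4 → seg 1, τ=1; S=-2+-287/114·τ+-7/76·τ²+137/456·τ³=-655/152

  seg 0: a=5 b=-511/228 c=0 d=-7/684
  seg 1: a=-2 b=-287/114 c=-7/76 d=137/456
  seg 2: a=-5 b=41/57 c=65/38 d=-65/228
S(4) = -655/152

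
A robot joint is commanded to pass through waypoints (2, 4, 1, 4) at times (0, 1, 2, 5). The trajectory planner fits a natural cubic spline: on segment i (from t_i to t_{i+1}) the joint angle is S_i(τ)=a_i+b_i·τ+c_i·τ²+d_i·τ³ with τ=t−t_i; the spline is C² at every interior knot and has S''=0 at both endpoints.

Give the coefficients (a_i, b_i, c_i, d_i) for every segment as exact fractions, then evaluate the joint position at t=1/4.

Δ: Δ0=2, Δ1=-3, Δ2=1
row 1: diag=4, rhs=-30; c'=1/4, d'=-15/2
row 2: denom=8−1·1/4=31/4; d'=(24−1·-15/2)/(31/4)=126/31
back: M2=126/31
back: M1=-15/2−1/4·126/31=-264/31
M: M0=0, M1=-264/31, M2=126/31, M3=0
seg 0: a=2, c=M0/2=0, d=(M1−M0)/(6·1)=-44/31, b=Δ0−h0·(2M0+M1)/6=106/31
seg 1: a=4, c=M1/2=-132/31, d=(M2−M1)/(6·1)=65/31, b=Δ1−h1·(2M1+M2)/6=-26/31
seg 2: a=1, c=M2/2=63/31, d=(M3−M2)/(6·3)=-7/31, b=Δ2−h2·(2M2+M3)/6=-95/31
t_q=1/4 → seg 0, τ=1/4; S=2+106/31·τ+0·τ²+-44/31·τ³=1405/496

  seg 0: a=2 b=106/31 c=0 d=-44/31
  seg 1: a=4 b=-26/31 c=-132/31 d=65/31
  seg 2: a=1 b=-95/31 c=63/31 d=-7/31
S(1/4) = 1405/496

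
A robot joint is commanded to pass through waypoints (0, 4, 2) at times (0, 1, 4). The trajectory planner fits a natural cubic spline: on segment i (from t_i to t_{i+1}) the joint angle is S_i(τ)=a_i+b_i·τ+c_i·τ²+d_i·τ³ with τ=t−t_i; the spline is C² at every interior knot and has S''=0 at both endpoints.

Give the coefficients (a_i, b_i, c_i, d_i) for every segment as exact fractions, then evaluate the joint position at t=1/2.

  seg 0: a=0 b=55/12 c=0 d=-7/12
  seg 1: a=4 b=17/6 c=-7/4 d=7/36
S(1/2) = 71/32

Δ: Δ0=4, Δ1=-2/3
row 1: diag=8, rhs=-28; c'=3/8, d'=-7/2
back: M1=-7/2
M: M0=0, M1=-7/2, M2=0
seg 0: a=0, c=M0/2=0, d=(M1−M0)/(6·1)=-7/12, b=Δ0−h0·(2M0+M1)/6=55/12
seg 1: a=4, c=M1/2=-7/4, d=(M2−M1)/(6·3)=7/36, b=Δ1−h1·(2M1+M2)/6=17/6
t_q=1/2 → seg 0, τ=1/2; S=0+55/12·τ+0·τ²+-7/12·τ³=71/32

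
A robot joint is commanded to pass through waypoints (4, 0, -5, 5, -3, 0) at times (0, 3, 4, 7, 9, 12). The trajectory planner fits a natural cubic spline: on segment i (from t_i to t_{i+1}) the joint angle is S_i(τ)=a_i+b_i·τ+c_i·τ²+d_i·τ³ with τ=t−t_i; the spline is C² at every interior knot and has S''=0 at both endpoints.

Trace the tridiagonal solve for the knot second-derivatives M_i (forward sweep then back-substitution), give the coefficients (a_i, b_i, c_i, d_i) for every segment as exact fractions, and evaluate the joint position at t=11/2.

Δ: Δ0=-4/3, Δ1=-5, Δ2=10/3, Δ3=-4, Δ4=1
row 1: diag=8, rhs=-22; c'=1/8, d'=-11/4
row 2: denom=8−1·1/8=63/8; d'=(50−1·-11/4)/(63/8)=422/63
row 3: denom=10−3·8/21=62/7; d'=(-44−3·422/63)/(62/7)=-673/93
row 4: denom=10−2·7/31=296/31; d'=(30−2·-673/93)/(296/31)=517/111
back: M4=517/111
back: M3=-673/93−7/31·517/111=-920/111
back: M2=422/63−8/21·-920/111=1094/111
back: M1=-11/4−1/8·1094/111=-442/111
M: M0=0, M1=-442/111, M2=1094/111, M3=-920/111, M4=517/111, M5=0
seg 0: a=4, c=M0/2=0, d=(M1−M0)/(6·3)=-221/999, b=Δ0−h0·(2M0+M1)/6=73/111
seg 1: a=0, c=M1/2=-221/111, d=(M2−M1)/(6·1)=256/111, b=Δ1−h1·(2M1+M2)/6=-590/111
seg 2: a=-5, c=M2/2=547/111, d=(M3−M2)/(6·3)=-1007/999, b=Δ2−h2·(2M2+M3)/6=-88/37
seg 3: a=5, c=M3/2=-460/111, d=(M4−M3)/(6·2)=479/444, b=Δ3−h3·(2M3+M4)/6=-1/37
seg 4: a=-3, c=M4/2=517/222, d=(M5−M4)/(6·3)=-517/1998, b=Δ4−h4·(2M4+M5)/6=-406/111
t_q=11/2 → seg 2, τ=3/2; S=-5+-88/37·τ+547/111·τ²+-1007/999·τ³=-261/296

  seg 0: a=4 b=73/111 c=0 d=-221/999
  seg 1: a=0 b=-590/111 c=-221/111 d=256/111
  seg 2: a=-5 b=-88/37 c=547/111 d=-1007/999
  seg 3: a=5 b=-1/37 c=-460/111 d=479/444
  seg 4: a=-3 b=-406/111 c=517/222 d=-517/1998
S(11/2) = -261/296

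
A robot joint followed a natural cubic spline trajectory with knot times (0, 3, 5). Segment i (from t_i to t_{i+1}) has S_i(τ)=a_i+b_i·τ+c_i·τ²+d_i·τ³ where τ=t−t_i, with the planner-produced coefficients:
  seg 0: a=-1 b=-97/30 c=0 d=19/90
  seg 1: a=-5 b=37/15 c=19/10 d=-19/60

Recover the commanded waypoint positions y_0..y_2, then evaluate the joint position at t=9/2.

y_0 = S_0(0) = a_0 = -1
y_1 = S_1(0) = a_1 = -5
y_2 = S_1(2) = 5
t_q=9/2 is in segment 1 (τ=3/2); S_1(τ)=61/32

y_0=-1 y_1=-5 y_2=5
S(9/2) = 61/32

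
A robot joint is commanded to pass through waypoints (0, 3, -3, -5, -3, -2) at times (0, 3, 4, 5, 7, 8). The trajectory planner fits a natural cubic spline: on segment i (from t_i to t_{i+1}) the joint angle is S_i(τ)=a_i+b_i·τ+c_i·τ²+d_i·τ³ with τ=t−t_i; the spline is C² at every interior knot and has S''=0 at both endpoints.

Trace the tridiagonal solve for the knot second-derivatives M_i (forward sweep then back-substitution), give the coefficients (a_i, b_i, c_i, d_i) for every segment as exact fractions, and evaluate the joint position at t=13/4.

Δ: Δ0=1, Δ1=-6, Δ2=-2, Δ3=1, Δ4=1
row 1: diag=8, rhs=-42; c'=1/8, d'=-21/4
row 2: denom=4−1·1/8=31/8; d'=(24−1·-21/4)/(31/8)=234/31
row 3: denom=6−1·8/31=178/31; d'=(18−1·234/31)/(178/31)=162/89
row 4: denom=6−2·31/89=472/89; d'=(0−2·162/89)/(472/89)=-81/118
back: M4=-81/118
back: M3=162/89−31/89·-81/118=243/118
back: M2=234/31−8/31·243/118=414/59
back: M1=-21/4−1/8·414/59=-723/118
M: M0=0, M1=-723/118, M2=414/59, M3=243/118, M4=-81/118, M5=0
seg 0: a=0, c=M0/2=0, d=(M1−M0)/(6·3)=-241/708, b=Δ0−h0·(2M0+M1)/6=959/236
seg 1: a=3, c=M1/2=-723/236, d=(M2−M1)/(6·1)=517/236, b=Δ1−h1·(2M1+M2)/6=-605/118
seg 2: a=-3, c=M2/2=207/59, d=(M3−M2)/(6·1)=-195/236, b=Δ2−h2·(2M2+M3)/6=-1105/236
seg 3: a=-5, c=M3/2=243/236, d=(M4−M3)/(6·2)=-27/118, b=Δ3−h3·(2M3+M4)/6=-17/118
seg 4: a=-3, c=M4/2=-81/236, d=(M5−M4)/(6·1)=27/236, b=Δ4−h4·(2M4+M5)/6=145/118
t_q=13/4 → seg 1, τ=1/4; S=3+-605/118·τ+-723/236·τ²+517/236·τ³=23577/15104

  seg 0: a=0 b=959/236 c=0 d=-241/708
  seg 1: a=3 b=-605/118 c=-723/236 d=517/236
  seg 2: a=-3 b=-1105/236 c=207/59 d=-195/236
  seg 3: a=-5 b=-17/118 c=243/236 d=-27/118
  seg 4: a=-3 b=145/118 c=-81/236 d=27/236
S(13/4) = 23577/15104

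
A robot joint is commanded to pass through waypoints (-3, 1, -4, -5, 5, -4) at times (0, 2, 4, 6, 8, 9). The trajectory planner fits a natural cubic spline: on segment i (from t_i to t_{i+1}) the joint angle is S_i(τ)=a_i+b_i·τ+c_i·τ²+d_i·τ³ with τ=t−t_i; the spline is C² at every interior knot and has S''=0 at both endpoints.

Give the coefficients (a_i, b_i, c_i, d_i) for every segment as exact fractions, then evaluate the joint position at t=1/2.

Δ: Δ0=2, Δ1=-5/2, Δ2=-1/2, Δ3=5, Δ4=-9
row 1: diag=8, rhs=-27; c'=1/4, d'=-27/8
row 2: denom=8−2·1/4=15/2; d'=(12−2·-27/8)/(15/2)=5/2
row 3: denom=8−2·4/15=112/15; d'=(33−2·5/2)/(112/15)=15/4
row 4: denom=6−2·15/56=153/28; d'=(-84−2·15/4)/(153/28)=-854/51
back: M4=-854/51
back: M3=15/4−15/56·-854/51=140/17
back: M2=5/2−4/15·140/17=31/102
back: M1=-27/8−1/4·31/102=-176/51
M: M0=0, M1=-176/51, M2=31/102, M3=140/17, M4=-854/51, M5=0
seg 0: a=-3, c=M0/2=0, d=(M1−M0)/(6·2)=-44/153, b=Δ0−h0·(2M0+M1)/6=482/153
seg 1: a=1, c=M1/2=-88/51, d=(M2−M1)/(6·2)=383/1224, b=Δ1−h1·(2M1+M2)/6=-46/153
seg 2: a=-4, c=M2/2=31/204, d=(M3−M2)/(6·2)=809/1224, b=Δ2−h2·(2M2+M3)/6=-1055/306
seg 3: a=-5, c=M3/2=70/17, d=(M4−M3)/(6·2)=-637/306, b=Δ3−h3·(2M3+M4)/6=779/153
seg 4: a=5, c=M4/2=-427/51, d=(M5−M4)/(6·1)=427/153, b=Δ4−h4·(2M4+M5)/6=-523/153
t_q=1/2 → seg 0, τ=1/2; S=-3+482/153·τ+0·τ²+-44/153·τ³=-149/102

  seg 0: a=-3 b=482/153 c=0 d=-44/153
  seg 1: a=1 b=-46/153 c=-88/51 d=383/1224
  seg 2: a=-4 b=-1055/306 c=31/204 d=809/1224
  seg 3: a=-5 b=779/153 c=70/17 d=-637/306
  seg 4: a=5 b=-523/153 c=-427/51 d=427/153
S(1/2) = -149/102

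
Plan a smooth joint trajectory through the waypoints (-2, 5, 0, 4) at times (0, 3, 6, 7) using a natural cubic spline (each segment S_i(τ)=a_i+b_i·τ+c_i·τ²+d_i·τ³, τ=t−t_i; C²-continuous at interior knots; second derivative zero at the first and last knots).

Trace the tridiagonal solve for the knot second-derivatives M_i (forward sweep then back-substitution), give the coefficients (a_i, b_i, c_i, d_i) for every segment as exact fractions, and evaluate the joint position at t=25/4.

  seg 0: a=-2 b=350/87 c=0 d=-49/261
  seg 1: a=5 b=-91/87 c=-49/29 d=43/87
  seg 2: a=0 b=188/87 c=80/29 d=-80/87
S(25/4) = 81/116

Δ: Δ0=7/3, Δ1=-5/3, Δ2=4
row 1: diag=12, rhs=-24; c'=1/4, d'=-2
row 2: denom=8−3·1/4=29/4; d'=(34−3·-2)/(29/4)=160/29
back: M2=160/29
back: M1=-2−1/4·160/29=-98/29
M: M0=0, M1=-98/29, M2=160/29, M3=0
seg 0: a=-2, c=M0/2=0, d=(M1−M0)/(6·3)=-49/261, b=Δ0−h0·(2M0+M1)/6=350/87
seg 1: a=5, c=M1/2=-49/29, d=(M2−M1)/(6·3)=43/87, b=Δ1−h1·(2M1+M2)/6=-91/87
seg 2: a=0, c=M2/2=80/29, d=(M3−M2)/(6·1)=-80/87, b=Δ2−h2·(2M2+M3)/6=188/87
t_q=25/4 → seg 2, τ=1/4; S=0+188/87·τ+80/29·τ²+-80/87·τ³=81/116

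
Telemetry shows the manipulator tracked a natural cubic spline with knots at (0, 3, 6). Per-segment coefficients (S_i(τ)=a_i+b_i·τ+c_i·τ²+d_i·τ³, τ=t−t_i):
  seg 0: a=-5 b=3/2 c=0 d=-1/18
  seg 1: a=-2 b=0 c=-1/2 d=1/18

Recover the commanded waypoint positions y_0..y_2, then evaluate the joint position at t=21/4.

y_0=-5 y_1=-2 y_2=-5
S(21/4) = -499/128

y_0 = S_0(0) = a_0 = -5
y_1 = S_1(0) = a_1 = -2
y_2 = S_1(3) = -5
t_q=21/4 is in segment 1 (τ=9/4); S_1(τ)=-499/128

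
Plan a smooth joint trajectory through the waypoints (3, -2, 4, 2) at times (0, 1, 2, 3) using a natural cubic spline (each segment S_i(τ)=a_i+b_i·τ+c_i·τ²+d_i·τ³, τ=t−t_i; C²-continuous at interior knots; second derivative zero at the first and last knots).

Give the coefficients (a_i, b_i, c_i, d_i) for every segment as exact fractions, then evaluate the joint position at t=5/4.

  seg 0: a=3 b=-127/15 c=0 d=52/15
  seg 1: a=-2 b=29/15 c=52/5 d=-19/3
  seg 2: a=4 b=56/15 c=-43/5 d=43/15
S(5/4) = -309/320

Δ: Δ0=-5, Δ1=6, Δ2=-2
row 1: diag=4, rhs=66; c'=1/4, d'=33/2
row 2: denom=4−1·1/4=15/4; d'=(-48−1·33/2)/(15/4)=-86/5
back: M2=-86/5
back: M1=33/2−1/4·-86/5=104/5
M: M0=0, M1=104/5, M2=-86/5, M3=0
seg 0: a=3, c=M0/2=0, d=(M1−M0)/(6·1)=52/15, b=Δ0−h0·(2M0+M1)/6=-127/15
seg 1: a=-2, c=M1/2=52/5, d=(M2−M1)/(6·1)=-19/3, b=Δ1−h1·(2M1+M2)/6=29/15
seg 2: a=4, c=M2/2=-43/5, d=(M3−M2)/(6·1)=43/15, b=Δ2−h2·(2M2+M3)/6=56/15
t_q=5/4 → seg 1, τ=1/4; S=-2+29/15·τ+52/5·τ²+-19/3·τ³=-309/320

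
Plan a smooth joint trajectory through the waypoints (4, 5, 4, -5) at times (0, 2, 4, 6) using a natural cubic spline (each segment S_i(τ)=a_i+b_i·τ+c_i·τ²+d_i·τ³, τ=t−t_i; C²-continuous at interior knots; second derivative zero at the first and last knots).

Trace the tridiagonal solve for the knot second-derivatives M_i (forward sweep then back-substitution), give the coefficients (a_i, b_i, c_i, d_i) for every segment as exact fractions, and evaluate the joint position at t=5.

  seg 0: a=4 b=1/2 c=0 d=0
  seg 1: a=5 b=1/2 c=0 d=-1/4
  seg 2: a=4 b=-5/2 c=-3/2 d=1/4
S(5) = 1/4

Δ: Δ0=1/2, Δ1=-1/2, Δ2=-9/2
row 1: diag=8, rhs=-6; c'=1/4, d'=-3/4
row 2: denom=8−2·1/4=15/2; d'=(-24−2·-3/4)/(15/2)=-3
back: M2=-3
back: M1=-3/4−1/4·-3=0
M: M0=0, M1=0, M2=-3, M3=0
seg 0: a=4, c=M0/2=0, d=(M1−M0)/(6·2)=0, b=Δ0−h0·(2M0+M1)/6=1/2
seg 1: a=5, c=M1/2=0, d=(M2−M1)/(6·2)=-1/4, b=Δ1−h1·(2M1+M2)/6=1/2
seg 2: a=4, c=M2/2=-3/2, d=(M3−M2)/(6·2)=1/4, b=Δ2−h2·(2M2+M3)/6=-5/2
t_q=5 → seg 2, τ=1; S=4+-5/2·τ+-3/2·τ²+1/4·τ³=1/4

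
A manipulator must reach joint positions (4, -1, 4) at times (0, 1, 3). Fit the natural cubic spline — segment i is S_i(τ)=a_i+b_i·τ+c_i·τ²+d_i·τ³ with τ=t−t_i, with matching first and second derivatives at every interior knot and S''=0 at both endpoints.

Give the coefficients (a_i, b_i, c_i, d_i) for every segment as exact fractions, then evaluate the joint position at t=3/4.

Δ: Δ0=-5, Δ1=5/2
row 1: diag=6, rhs=45; c'=1/3, d'=15/2
back: M1=15/2
M: M0=0, M1=15/2, M2=0
seg 0: a=4, c=M0/2=0, d=(M1−M0)/(6·1)=5/4, b=Δ0−h0·(2M0+M1)/6=-25/4
seg 1: a=-1, c=M1/2=15/4, d=(M2−M1)/(6·2)=-5/8, b=Δ1−h1·(2M1+M2)/6=-5/2
t_q=3/4 → seg 0, τ=3/4; S=4+-25/4·τ+0·τ²+5/4·τ³=-41/256

  seg 0: a=4 b=-25/4 c=0 d=5/4
  seg 1: a=-1 b=-5/2 c=15/4 d=-5/8
S(3/4) = -41/256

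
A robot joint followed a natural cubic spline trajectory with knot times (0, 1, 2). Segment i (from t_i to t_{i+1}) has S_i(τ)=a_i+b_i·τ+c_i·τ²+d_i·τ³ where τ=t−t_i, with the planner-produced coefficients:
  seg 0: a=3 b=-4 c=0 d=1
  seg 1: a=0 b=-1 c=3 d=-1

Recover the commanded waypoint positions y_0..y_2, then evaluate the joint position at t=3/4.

y_0=3 y_1=0 y_2=1
S(3/4) = 27/64

y_0 = S_0(0) = a_0 = 3
y_1 = S_1(0) = a_1 = 0
y_2 = S_1(1) = 1
t_q=3/4 is in segment 0 (τ=3/4); S_0(τ)=27/64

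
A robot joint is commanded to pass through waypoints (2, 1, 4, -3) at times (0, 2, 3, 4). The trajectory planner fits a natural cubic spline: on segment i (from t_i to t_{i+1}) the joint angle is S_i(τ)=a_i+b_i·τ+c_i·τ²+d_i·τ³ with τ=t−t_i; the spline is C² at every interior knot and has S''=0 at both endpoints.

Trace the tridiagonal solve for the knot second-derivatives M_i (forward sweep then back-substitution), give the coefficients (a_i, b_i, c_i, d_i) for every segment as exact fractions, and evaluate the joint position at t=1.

Δ: Δ0=-1/2, Δ1=3, Δ2=-7
row 1: diag=6, rhs=21; c'=1/6, d'=7/2
row 2: denom=4−1·1/6=23/6; d'=(-60−1·7/2)/(23/6)=-381/23
back: M2=-381/23
back: M1=7/2−1/6·-381/23=144/23
M: M0=0, M1=144/23, M2=-381/23, M3=0
seg 0: a=2, c=M0/2=0, d=(M1−M0)/(6·2)=12/23, b=Δ0−h0·(2M0+M1)/6=-119/46
seg 1: a=1, c=M1/2=72/23, d=(M2−M1)/(6·1)=-175/46, b=Δ1−h1·(2M1+M2)/6=169/46
seg 2: a=4, c=M2/2=-381/46, d=(M3−M2)/(6·1)=127/46, b=Δ2−h2·(2M2+M3)/6=-34/23
t_q=1 → seg 0, τ=1; S=2+-119/46·τ+0·τ²+12/23·τ³=-3/46

  seg 0: a=2 b=-119/46 c=0 d=12/23
  seg 1: a=1 b=169/46 c=72/23 d=-175/46
  seg 2: a=4 b=-34/23 c=-381/46 d=127/46
S(1) = -3/46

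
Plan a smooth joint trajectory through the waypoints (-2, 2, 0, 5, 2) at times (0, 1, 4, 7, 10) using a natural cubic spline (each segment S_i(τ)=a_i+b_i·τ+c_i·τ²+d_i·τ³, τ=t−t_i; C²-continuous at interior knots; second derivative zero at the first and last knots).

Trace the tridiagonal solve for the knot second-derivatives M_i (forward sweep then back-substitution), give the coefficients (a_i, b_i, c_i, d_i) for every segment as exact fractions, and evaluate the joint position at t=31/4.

Δ: Δ0=4, Δ1=-2/3, Δ2=5/3, Δ3=-1
row 1: diag=8, rhs=-28; c'=3/8, d'=-7/2
row 2: denom=12−3·3/8=87/8; d'=(14−3·-7/2)/(87/8)=196/87
row 3: denom=12−3·8/29=324/29; d'=(-16−3·196/87)/(324/29)=-55/27
back: M3=-55/27
back: M2=196/87−8/29·-55/27=76/27
back: M1=-7/2−3/8·76/27=-41/9
M: M0=0, M1=-41/9, M2=76/27, M3=-55/27, M4=0
seg 0: a=-2, c=M0/2=0, d=(M1−M0)/(6·1)=-41/54, b=Δ0−h0·(2M0+M1)/6=257/54
seg 1: a=2, c=M1/2=-41/18, d=(M2−M1)/(6·3)=199/486, b=Δ1−h1·(2M1+M2)/6=67/27
seg 2: a=0, c=M2/2=38/27, d=(M3−M2)/(6·3)=-131/486, b=Δ2−h2·(2M2+M3)/6=-7/54
seg 3: a=5, c=M3/2=-55/54, d=(M4−M3)/(6·3)=55/486, b=Δ3−h3·(2M3+M4)/6=28/27
t_q=31/4 → seg 3, τ=3/4; S=5+28/27·τ+-55/54·τ²+55/486·τ³=2017/384

  seg 0: a=-2 b=257/54 c=0 d=-41/54
  seg 1: a=2 b=67/27 c=-41/18 d=199/486
  seg 2: a=0 b=-7/54 c=38/27 d=-131/486
  seg 3: a=5 b=28/27 c=-55/54 d=55/486
S(31/4) = 2017/384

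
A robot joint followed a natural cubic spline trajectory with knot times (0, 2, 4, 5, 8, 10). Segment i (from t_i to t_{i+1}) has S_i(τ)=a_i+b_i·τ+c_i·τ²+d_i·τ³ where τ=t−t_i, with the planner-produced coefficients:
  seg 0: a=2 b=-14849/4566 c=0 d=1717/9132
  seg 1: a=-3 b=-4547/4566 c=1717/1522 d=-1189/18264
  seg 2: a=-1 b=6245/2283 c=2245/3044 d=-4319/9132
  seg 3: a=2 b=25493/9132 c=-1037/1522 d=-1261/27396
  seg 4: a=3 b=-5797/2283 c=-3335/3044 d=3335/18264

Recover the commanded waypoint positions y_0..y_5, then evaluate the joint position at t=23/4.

y_0=2 y_1=-3 y_2=-1 y_3=2 y_4=3 y_5=-5
S(23/4) = 719073/194816

y_0 = S_0(0) = a_0 = 2
y_1 = S_1(0) = a_1 = -3
y_2 = S_2(0) = a_2 = -1
y_3 = S_3(0) = a_3 = 2
y_4 = S_4(0) = a_4 = 3
y_5 = S_4(2) = -5
t_q=23/4 is in segment 3 (τ=3/4); S_3(τ)=719073/194816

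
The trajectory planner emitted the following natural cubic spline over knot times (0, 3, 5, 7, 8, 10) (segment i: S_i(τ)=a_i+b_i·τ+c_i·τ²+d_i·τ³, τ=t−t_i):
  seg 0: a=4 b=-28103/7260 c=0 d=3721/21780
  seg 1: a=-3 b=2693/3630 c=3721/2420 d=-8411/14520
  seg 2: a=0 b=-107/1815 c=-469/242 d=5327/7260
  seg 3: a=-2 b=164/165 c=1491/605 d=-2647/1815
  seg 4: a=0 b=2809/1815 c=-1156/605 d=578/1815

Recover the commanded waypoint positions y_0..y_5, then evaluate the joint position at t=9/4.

y_0 = S_0(0) = a_0 = 4
y_1 = S_1(0) = a_1 = -3
y_2 = S_2(0) = a_2 = 0
y_3 = S_3(0) = a_3 = -2
y_4 = S_4(0) = a_4 = 0
y_5 = S_4(2) = -2
t_q=9/4 is in segment 0 (τ=9/4); S_0(τ)=-428023/154880

y_0=4 y_1=-3 y_2=0 y_3=-2 y_4=0 y_5=-2
S(9/4) = -428023/154880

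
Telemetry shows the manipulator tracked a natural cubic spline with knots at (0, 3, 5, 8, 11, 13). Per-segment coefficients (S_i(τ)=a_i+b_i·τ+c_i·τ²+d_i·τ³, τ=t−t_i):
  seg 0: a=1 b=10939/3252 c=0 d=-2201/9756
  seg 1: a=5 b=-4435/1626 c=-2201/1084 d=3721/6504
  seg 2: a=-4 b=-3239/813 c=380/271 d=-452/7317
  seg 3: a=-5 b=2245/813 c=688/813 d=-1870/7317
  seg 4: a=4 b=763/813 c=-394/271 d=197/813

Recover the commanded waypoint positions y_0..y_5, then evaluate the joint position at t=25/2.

y_0=1 y_1=5 y_2=-4 y_3=-5 y_4=4 y_5=2
S(25/2) = 6405/2168

y_0 = S_0(0) = a_0 = 1
y_1 = S_1(0) = a_1 = 5
y_2 = S_2(0) = a_2 = -4
y_3 = S_3(0) = a_3 = -5
y_4 = S_4(0) = a_4 = 4
y_5 = S_4(2) = 2
t_q=25/2 is in segment 4 (τ=3/2); S_4(τ)=6405/2168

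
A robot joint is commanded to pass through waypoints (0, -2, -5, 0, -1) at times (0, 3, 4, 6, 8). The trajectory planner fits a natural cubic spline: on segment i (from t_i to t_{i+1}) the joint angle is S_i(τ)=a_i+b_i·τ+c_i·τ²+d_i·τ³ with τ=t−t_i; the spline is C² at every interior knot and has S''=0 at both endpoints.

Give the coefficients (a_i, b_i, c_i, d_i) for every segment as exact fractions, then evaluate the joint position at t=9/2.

Δ: Δ0=-2/3, Δ1=-3, Δ2=5/2, Δ3=-1/2
row 1: diag=8, rhs=-14; c'=1/8, d'=-7/4
row 2: denom=6−1·1/8=47/8; d'=(33−1·-7/4)/(47/8)=278/47
row 3: denom=8−2·16/47=344/47; d'=(-18−2·278/47)/(344/47)=-701/172
back: M3=-701/172
back: M2=278/47−16/47·-701/172=314/43
back: M1=-7/4−1/8·314/43=-229/86
M: M0=0, M1=-229/86, M2=314/43, M3=-701/172, M4=0
seg 0: a=0, c=M0/2=0, d=(M1−M0)/(6·3)=-229/1548, b=Δ0−h0·(2M0+M1)/6=343/516
seg 1: a=-2, c=M1/2=-229/172, d=(M2−M1)/(6·1)=857/516, b=Δ1−h1·(2M1+M2)/6=-859/258
seg 2: a=-5, c=M2/2=157/43, d=(M3−M2)/(6·2)=-1957/2064, b=Δ2−h2·(2M2+M3)/6=-521/516
seg 3: a=0, c=M3/2=-701/344, d=(M4−M3)/(6·2)=701/2064, b=Δ3−h3·(2M3+M4)/6=286/129
t_q=9/2 → seg 2, τ=1/2; S=-5+-521/516·τ+157/43·τ²+-1957/2064·τ³=-25927/5504

  seg 0: a=0 b=343/516 c=0 d=-229/1548
  seg 1: a=-2 b=-859/258 c=-229/172 d=857/516
  seg 2: a=-5 b=-521/516 c=157/43 d=-1957/2064
  seg 3: a=0 b=286/129 c=-701/344 d=701/2064
S(9/2) = -25927/5504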